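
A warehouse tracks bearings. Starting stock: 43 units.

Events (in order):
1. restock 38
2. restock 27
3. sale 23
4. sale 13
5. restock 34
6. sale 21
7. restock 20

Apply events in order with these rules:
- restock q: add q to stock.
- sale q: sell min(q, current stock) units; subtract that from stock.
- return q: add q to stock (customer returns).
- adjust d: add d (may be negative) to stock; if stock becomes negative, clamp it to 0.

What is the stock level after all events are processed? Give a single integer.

Answer: 105

Derivation:
Processing events:
Start: stock = 43
  Event 1 (restock 38): 43 + 38 = 81
  Event 2 (restock 27): 81 + 27 = 108
  Event 3 (sale 23): sell min(23,108)=23. stock: 108 - 23 = 85. total_sold = 23
  Event 4 (sale 13): sell min(13,85)=13. stock: 85 - 13 = 72. total_sold = 36
  Event 5 (restock 34): 72 + 34 = 106
  Event 6 (sale 21): sell min(21,106)=21. stock: 106 - 21 = 85. total_sold = 57
  Event 7 (restock 20): 85 + 20 = 105
Final: stock = 105, total_sold = 57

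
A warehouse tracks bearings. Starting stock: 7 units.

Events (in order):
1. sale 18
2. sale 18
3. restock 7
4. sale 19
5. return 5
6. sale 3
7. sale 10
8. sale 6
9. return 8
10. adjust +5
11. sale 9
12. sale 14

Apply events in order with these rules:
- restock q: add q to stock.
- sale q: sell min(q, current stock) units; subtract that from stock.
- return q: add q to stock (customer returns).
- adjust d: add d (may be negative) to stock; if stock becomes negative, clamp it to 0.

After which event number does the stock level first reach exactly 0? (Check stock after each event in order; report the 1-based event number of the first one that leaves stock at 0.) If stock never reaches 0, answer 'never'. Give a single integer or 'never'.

Processing events:
Start: stock = 7
  Event 1 (sale 18): sell min(18,7)=7. stock: 7 - 7 = 0. total_sold = 7
  Event 2 (sale 18): sell min(18,0)=0. stock: 0 - 0 = 0. total_sold = 7
  Event 3 (restock 7): 0 + 7 = 7
  Event 4 (sale 19): sell min(19,7)=7. stock: 7 - 7 = 0. total_sold = 14
  Event 5 (return 5): 0 + 5 = 5
  Event 6 (sale 3): sell min(3,5)=3. stock: 5 - 3 = 2. total_sold = 17
  Event 7 (sale 10): sell min(10,2)=2. stock: 2 - 2 = 0. total_sold = 19
  Event 8 (sale 6): sell min(6,0)=0. stock: 0 - 0 = 0. total_sold = 19
  Event 9 (return 8): 0 + 8 = 8
  Event 10 (adjust +5): 8 + 5 = 13
  Event 11 (sale 9): sell min(9,13)=9. stock: 13 - 9 = 4. total_sold = 28
  Event 12 (sale 14): sell min(14,4)=4. stock: 4 - 4 = 0. total_sold = 32
Final: stock = 0, total_sold = 32

First zero at event 1.

Answer: 1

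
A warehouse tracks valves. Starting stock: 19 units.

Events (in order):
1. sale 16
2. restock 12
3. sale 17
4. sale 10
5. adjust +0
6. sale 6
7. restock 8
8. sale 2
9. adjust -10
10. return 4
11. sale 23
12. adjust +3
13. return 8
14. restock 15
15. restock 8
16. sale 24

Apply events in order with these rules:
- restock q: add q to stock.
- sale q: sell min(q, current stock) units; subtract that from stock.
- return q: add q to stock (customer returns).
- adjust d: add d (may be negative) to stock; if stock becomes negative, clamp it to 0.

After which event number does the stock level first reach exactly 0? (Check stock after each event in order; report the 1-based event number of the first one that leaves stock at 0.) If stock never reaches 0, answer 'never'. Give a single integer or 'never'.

Answer: 3

Derivation:
Processing events:
Start: stock = 19
  Event 1 (sale 16): sell min(16,19)=16. stock: 19 - 16 = 3. total_sold = 16
  Event 2 (restock 12): 3 + 12 = 15
  Event 3 (sale 17): sell min(17,15)=15. stock: 15 - 15 = 0. total_sold = 31
  Event 4 (sale 10): sell min(10,0)=0. stock: 0 - 0 = 0. total_sold = 31
  Event 5 (adjust +0): 0 + 0 = 0
  Event 6 (sale 6): sell min(6,0)=0. stock: 0 - 0 = 0. total_sold = 31
  Event 7 (restock 8): 0 + 8 = 8
  Event 8 (sale 2): sell min(2,8)=2. stock: 8 - 2 = 6. total_sold = 33
  Event 9 (adjust -10): 6 + -10 = 0 (clamped to 0)
  Event 10 (return 4): 0 + 4 = 4
  Event 11 (sale 23): sell min(23,4)=4. stock: 4 - 4 = 0. total_sold = 37
  Event 12 (adjust +3): 0 + 3 = 3
  Event 13 (return 8): 3 + 8 = 11
  Event 14 (restock 15): 11 + 15 = 26
  Event 15 (restock 8): 26 + 8 = 34
  Event 16 (sale 24): sell min(24,34)=24. stock: 34 - 24 = 10. total_sold = 61
Final: stock = 10, total_sold = 61

First zero at event 3.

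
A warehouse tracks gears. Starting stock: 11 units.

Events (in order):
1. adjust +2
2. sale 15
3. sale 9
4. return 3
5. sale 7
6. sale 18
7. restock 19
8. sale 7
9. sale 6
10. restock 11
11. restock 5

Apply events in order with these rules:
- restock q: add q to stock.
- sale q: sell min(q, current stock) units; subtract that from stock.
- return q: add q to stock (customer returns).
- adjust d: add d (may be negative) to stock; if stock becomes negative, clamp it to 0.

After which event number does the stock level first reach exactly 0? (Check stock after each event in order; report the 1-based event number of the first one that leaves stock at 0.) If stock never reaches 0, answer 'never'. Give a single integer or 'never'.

Processing events:
Start: stock = 11
  Event 1 (adjust +2): 11 + 2 = 13
  Event 2 (sale 15): sell min(15,13)=13. stock: 13 - 13 = 0. total_sold = 13
  Event 3 (sale 9): sell min(9,0)=0. stock: 0 - 0 = 0. total_sold = 13
  Event 4 (return 3): 0 + 3 = 3
  Event 5 (sale 7): sell min(7,3)=3. stock: 3 - 3 = 0. total_sold = 16
  Event 6 (sale 18): sell min(18,0)=0. stock: 0 - 0 = 0. total_sold = 16
  Event 7 (restock 19): 0 + 19 = 19
  Event 8 (sale 7): sell min(7,19)=7. stock: 19 - 7 = 12. total_sold = 23
  Event 9 (sale 6): sell min(6,12)=6. stock: 12 - 6 = 6. total_sold = 29
  Event 10 (restock 11): 6 + 11 = 17
  Event 11 (restock 5): 17 + 5 = 22
Final: stock = 22, total_sold = 29

First zero at event 2.

Answer: 2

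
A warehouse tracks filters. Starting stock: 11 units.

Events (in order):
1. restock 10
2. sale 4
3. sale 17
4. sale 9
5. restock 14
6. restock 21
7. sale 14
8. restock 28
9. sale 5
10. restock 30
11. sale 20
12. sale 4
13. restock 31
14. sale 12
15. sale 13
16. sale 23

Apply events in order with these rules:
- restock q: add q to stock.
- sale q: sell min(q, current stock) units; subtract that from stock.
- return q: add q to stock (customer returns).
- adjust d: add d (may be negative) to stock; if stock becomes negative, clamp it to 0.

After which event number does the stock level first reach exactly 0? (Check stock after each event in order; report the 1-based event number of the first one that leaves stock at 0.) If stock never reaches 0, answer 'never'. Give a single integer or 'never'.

Answer: 3

Derivation:
Processing events:
Start: stock = 11
  Event 1 (restock 10): 11 + 10 = 21
  Event 2 (sale 4): sell min(4,21)=4. stock: 21 - 4 = 17. total_sold = 4
  Event 3 (sale 17): sell min(17,17)=17. stock: 17 - 17 = 0. total_sold = 21
  Event 4 (sale 9): sell min(9,0)=0. stock: 0 - 0 = 0. total_sold = 21
  Event 5 (restock 14): 0 + 14 = 14
  Event 6 (restock 21): 14 + 21 = 35
  Event 7 (sale 14): sell min(14,35)=14. stock: 35 - 14 = 21. total_sold = 35
  Event 8 (restock 28): 21 + 28 = 49
  Event 9 (sale 5): sell min(5,49)=5. stock: 49 - 5 = 44. total_sold = 40
  Event 10 (restock 30): 44 + 30 = 74
  Event 11 (sale 20): sell min(20,74)=20. stock: 74 - 20 = 54. total_sold = 60
  Event 12 (sale 4): sell min(4,54)=4. stock: 54 - 4 = 50. total_sold = 64
  Event 13 (restock 31): 50 + 31 = 81
  Event 14 (sale 12): sell min(12,81)=12. stock: 81 - 12 = 69. total_sold = 76
  Event 15 (sale 13): sell min(13,69)=13. stock: 69 - 13 = 56. total_sold = 89
  Event 16 (sale 23): sell min(23,56)=23. stock: 56 - 23 = 33. total_sold = 112
Final: stock = 33, total_sold = 112

First zero at event 3.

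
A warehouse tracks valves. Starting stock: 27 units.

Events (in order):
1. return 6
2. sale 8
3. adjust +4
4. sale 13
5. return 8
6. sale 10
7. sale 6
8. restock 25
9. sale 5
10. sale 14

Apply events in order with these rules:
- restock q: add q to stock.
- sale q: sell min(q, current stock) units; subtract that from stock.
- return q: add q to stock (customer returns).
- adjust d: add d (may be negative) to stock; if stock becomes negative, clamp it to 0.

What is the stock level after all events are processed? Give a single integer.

Answer: 14

Derivation:
Processing events:
Start: stock = 27
  Event 1 (return 6): 27 + 6 = 33
  Event 2 (sale 8): sell min(8,33)=8. stock: 33 - 8 = 25. total_sold = 8
  Event 3 (adjust +4): 25 + 4 = 29
  Event 4 (sale 13): sell min(13,29)=13. stock: 29 - 13 = 16. total_sold = 21
  Event 5 (return 8): 16 + 8 = 24
  Event 6 (sale 10): sell min(10,24)=10. stock: 24 - 10 = 14. total_sold = 31
  Event 7 (sale 6): sell min(6,14)=6. stock: 14 - 6 = 8. total_sold = 37
  Event 8 (restock 25): 8 + 25 = 33
  Event 9 (sale 5): sell min(5,33)=5. stock: 33 - 5 = 28. total_sold = 42
  Event 10 (sale 14): sell min(14,28)=14. stock: 28 - 14 = 14. total_sold = 56
Final: stock = 14, total_sold = 56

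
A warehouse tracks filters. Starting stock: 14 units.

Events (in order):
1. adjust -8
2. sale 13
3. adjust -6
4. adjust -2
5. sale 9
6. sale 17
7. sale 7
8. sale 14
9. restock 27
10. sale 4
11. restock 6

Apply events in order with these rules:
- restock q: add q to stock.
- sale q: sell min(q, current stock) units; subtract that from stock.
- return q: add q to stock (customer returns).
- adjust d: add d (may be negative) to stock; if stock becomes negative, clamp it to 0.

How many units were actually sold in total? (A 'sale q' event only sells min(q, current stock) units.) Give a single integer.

Answer: 10

Derivation:
Processing events:
Start: stock = 14
  Event 1 (adjust -8): 14 + -8 = 6
  Event 2 (sale 13): sell min(13,6)=6. stock: 6 - 6 = 0. total_sold = 6
  Event 3 (adjust -6): 0 + -6 = 0 (clamped to 0)
  Event 4 (adjust -2): 0 + -2 = 0 (clamped to 0)
  Event 5 (sale 9): sell min(9,0)=0. stock: 0 - 0 = 0. total_sold = 6
  Event 6 (sale 17): sell min(17,0)=0. stock: 0 - 0 = 0. total_sold = 6
  Event 7 (sale 7): sell min(7,0)=0. stock: 0 - 0 = 0. total_sold = 6
  Event 8 (sale 14): sell min(14,0)=0. stock: 0 - 0 = 0. total_sold = 6
  Event 9 (restock 27): 0 + 27 = 27
  Event 10 (sale 4): sell min(4,27)=4. stock: 27 - 4 = 23. total_sold = 10
  Event 11 (restock 6): 23 + 6 = 29
Final: stock = 29, total_sold = 10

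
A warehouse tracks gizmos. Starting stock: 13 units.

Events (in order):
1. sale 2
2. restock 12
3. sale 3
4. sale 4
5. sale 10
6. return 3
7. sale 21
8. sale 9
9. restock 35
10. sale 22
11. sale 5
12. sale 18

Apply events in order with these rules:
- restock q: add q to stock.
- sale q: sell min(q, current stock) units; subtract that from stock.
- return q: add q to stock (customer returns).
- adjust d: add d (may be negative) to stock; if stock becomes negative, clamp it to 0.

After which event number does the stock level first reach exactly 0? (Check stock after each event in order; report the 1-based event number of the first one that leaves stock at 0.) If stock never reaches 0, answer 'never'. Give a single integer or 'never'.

Answer: 7

Derivation:
Processing events:
Start: stock = 13
  Event 1 (sale 2): sell min(2,13)=2. stock: 13 - 2 = 11. total_sold = 2
  Event 2 (restock 12): 11 + 12 = 23
  Event 3 (sale 3): sell min(3,23)=3. stock: 23 - 3 = 20. total_sold = 5
  Event 4 (sale 4): sell min(4,20)=4. stock: 20 - 4 = 16. total_sold = 9
  Event 5 (sale 10): sell min(10,16)=10. stock: 16 - 10 = 6. total_sold = 19
  Event 6 (return 3): 6 + 3 = 9
  Event 7 (sale 21): sell min(21,9)=9. stock: 9 - 9 = 0. total_sold = 28
  Event 8 (sale 9): sell min(9,0)=0. stock: 0 - 0 = 0. total_sold = 28
  Event 9 (restock 35): 0 + 35 = 35
  Event 10 (sale 22): sell min(22,35)=22. stock: 35 - 22 = 13. total_sold = 50
  Event 11 (sale 5): sell min(5,13)=5. stock: 13 - 5 = 8. total_sold = 55
  Event 12 (sale 18): sell min(18,8)=8. stock: 8 - 8 = 0. total_sold = 63
Final: stock = 0, total_sold = 63

First zero at event 7.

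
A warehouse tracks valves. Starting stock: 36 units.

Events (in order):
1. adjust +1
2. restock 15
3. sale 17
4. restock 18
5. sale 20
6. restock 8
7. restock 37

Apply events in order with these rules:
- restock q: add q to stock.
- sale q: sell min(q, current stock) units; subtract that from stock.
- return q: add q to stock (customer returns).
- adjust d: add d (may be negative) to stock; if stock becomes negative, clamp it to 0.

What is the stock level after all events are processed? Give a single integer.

Answer: 78

Derivation:
Processing events:
Start: stock = 36
  Event 1 (adjust +1): 36 + 1 = 37
  Event 2 (restock 15): 37 + 15 = 52
  Event 3 (sale 17): sell min(17,52)=17. stock: 52 - 17 = 35. total_sold = 17
  Event 4 (restock 18): 35 + 18 = 53
  Event 5 (sale 20): sell min(20,53)=20. stock: 53 - 20 = 33. total_sold = 37
  Event 6 (restock 8): 33 + 8 = 41
  Event 7 (restock 37): 41 + 37 = 78
Final: stock = 78, total_sold = 37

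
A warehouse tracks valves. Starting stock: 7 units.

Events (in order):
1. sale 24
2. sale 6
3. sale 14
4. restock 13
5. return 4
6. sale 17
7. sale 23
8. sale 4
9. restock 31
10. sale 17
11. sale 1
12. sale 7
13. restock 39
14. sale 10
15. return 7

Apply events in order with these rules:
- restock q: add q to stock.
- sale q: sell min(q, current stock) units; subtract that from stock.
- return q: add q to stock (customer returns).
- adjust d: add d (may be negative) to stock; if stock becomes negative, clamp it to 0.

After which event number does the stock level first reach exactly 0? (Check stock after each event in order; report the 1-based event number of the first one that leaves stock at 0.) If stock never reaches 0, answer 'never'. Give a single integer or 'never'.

Processing events:
Start: stock = 7
  Event 1 (sale 24): sell min(24,7)=7. stock: 7 - 7 = 0. total_sold = 7
  Event 2 (sale 6): sell min(6,0)=0. stock: 0 - 0 = 0. total_sold = 7
  Event 3 (sale 14): sell min(14,0)=0. stock: 0 - 0 = 0. total_sold = 7
  Event 4 (restock 13): 0 + 13 = 13
  Event 5 (return 4): 13 + 4 = 17
  Event 6 (sale 17): sell min(17,17)=17. stock: 17 - 17 = 0. total_sold = 24
  Event 7 (sale 23): sell min(23,0)=0. stock: 0 - 0 = 0. total_sold = 24
  Event 8 (sale 4): sell min(4,0)=0. stock: 0 - 0 = 0. total_sold = 24
  Event 9 (restock 31): 0 + 31 = 31
  Event 10 (sale 17): sell min(17,31)=17. stock: 31 - 17 = 14. total_sold = 41
  Event 11 (sale 1): sell min(1,14)=1. stock: 14 - 1 = 13. total_sold = 42
  Event 12 (sale 7): sell min(7,13)=7. stock: 13 - 7 = 6. total_sold = 49
  Event 13 (restock 39): 6 + 39 = 45
  Event 14 (sale 10): sell min(10,45)=10. stock: 45 - 10 = 35. total_sold = 59
  Event 15 (return 7): 35 + 7 = 42
Final: stock = 42, total_sold = 59

First zero at event 1.

Answer: 1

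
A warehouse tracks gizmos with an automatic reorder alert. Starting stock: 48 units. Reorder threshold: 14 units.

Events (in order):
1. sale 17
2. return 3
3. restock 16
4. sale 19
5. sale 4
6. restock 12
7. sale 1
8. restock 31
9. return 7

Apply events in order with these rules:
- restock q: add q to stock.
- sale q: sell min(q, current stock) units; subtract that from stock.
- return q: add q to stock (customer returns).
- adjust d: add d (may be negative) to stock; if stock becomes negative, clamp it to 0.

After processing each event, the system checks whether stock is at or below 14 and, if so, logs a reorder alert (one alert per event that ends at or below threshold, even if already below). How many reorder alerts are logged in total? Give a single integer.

Answer: 0

Derivation:
Processing events:
Start: stock = 48
  Event 1 (sale 17): sell min(17,48)=17. stock: 48 - 17 = 31. total_sold = 17
  Event 2 (return 3): 31 + 3 = 34
  Event 3 (restock 16): 34 + 16 = 50
  Event 4 (sale 19): sell min(19,50)=19. stock: 50 - 19 = 31. total_sold = 36
  Event 5 (sale 4): sell min(4,31)=4. stock: 31 - 4 = 27. total_sold = 40
  Event 6 (restock 12): 27 + 12 = 39
  Event 7 (sale 1): sell min(1,39)=1. stock: 39 - 1 = 38. total_sold = 41
  Event 8 (restock 31): 38 + 31 = 69
  Event 9 (return 7): 69 + 7 = 76
Final: stock = 76, total_sold = 41

Checking against threshold 14:
  After event 1: stock=31 > 14
  After event 2: stock=34 > 14
  After event 3: stock=50 > 14
  After event 4: stock=31 > 14
  After event 5: stock=27 > 14
  After event 6: stock=39 > 14
  After event 7: stock=38 > 14
  After event 8: stock=69 > 14
  After event 9: stock=76 > 14
Alert events: []. Count = 0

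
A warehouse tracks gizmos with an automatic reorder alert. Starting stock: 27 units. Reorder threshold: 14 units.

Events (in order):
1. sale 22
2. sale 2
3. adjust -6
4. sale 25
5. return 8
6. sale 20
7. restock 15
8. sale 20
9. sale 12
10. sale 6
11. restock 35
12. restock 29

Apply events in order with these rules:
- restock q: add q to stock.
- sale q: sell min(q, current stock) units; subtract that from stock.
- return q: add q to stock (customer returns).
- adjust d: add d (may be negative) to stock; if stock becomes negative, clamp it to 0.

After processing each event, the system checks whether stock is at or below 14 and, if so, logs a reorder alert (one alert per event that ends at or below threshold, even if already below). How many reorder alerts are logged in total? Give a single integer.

Answer: 9

Derivation:
Processing events:
Start: stock = 27
  Event 1 (sale 22): sell min(22,27)=22. stock: 27 - 22 = 5. total_sold = 22
  Event 2 (sale 2): sell min(2,5)=2. stock: 5 - 2 = 3. total_sold = 24
  Event 3 (adjust -6): 3 + -6 = 0 (clamped to 0)
  Event 4 (sale 25): sell min(25,0)=0. stock: 0 - 0 = 0. total_sold = 24
  Event 5 (return 8): 0 + 8 = 8
  Event 6 (sale 20): sell min(20,8)=8. stock: 8 - 8 = 0. total_sold = 32
  Event 7 (restock 15): 0 + 15 = 15
  Event 8 (sale 20): sell min(20,15)=15. stock: 15 - 15 = 0. total_sold = 47
  Event 9 (sale 12): sell min(12,0)=0. stock: 0 - 0 = 0. total_sold = 47
  Event 10 (sale 6): sell min(6,0)=0. stock: 0 - 0 = 0. total_sold = 47
  Event 11 (restock 35): 0 + 35 = 35
  Event 12 (restock 29): 35 + 29 = 64
Final: stock = 64, total_sold = 47

Checking against threshold 14:
  After event 1: stock=5 <= 14 -> ALERT
  After event 2: stock=3 <= 14 -> ALERT
  After event 3: stock=0 <= 14 -> ALERT
  After event 4: stock=0 <= 14 -> ALERT
  After event 5: stock=8 <= 14 -> ALERT
  After event 6: stock=0 <= 14 -> ALERT
  After event 7: stock=15 > 14
  After event 8: stock=0 <= 14 -> ALERT
  After event 9: stock=0 <= 14 -> ALERT
  After event 10: stock=0 <= 14 -> ALERT
  After event 11: stock=35 > 14
  After event 12: stock=64 > 14
Alert events: [1, 2, 3, 4, 5, 6, 8, 9, 10]. Count = 9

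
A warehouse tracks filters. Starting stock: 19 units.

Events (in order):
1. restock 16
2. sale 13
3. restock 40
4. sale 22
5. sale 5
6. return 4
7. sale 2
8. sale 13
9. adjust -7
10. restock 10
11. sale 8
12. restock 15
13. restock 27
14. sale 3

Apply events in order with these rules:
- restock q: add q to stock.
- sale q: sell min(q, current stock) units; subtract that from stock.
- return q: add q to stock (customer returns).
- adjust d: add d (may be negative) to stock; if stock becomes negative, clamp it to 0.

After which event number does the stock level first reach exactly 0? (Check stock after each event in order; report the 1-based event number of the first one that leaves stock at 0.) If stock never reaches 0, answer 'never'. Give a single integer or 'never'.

Answer: never

Derivation:
Processing events:
Start: stock = 19
  Event 1 (restock 16): 19 + 16 = 35
  Event 2 (sale 13): sell min(13,35)=13. stock: 35 - 13 = 22. total_sold = 13
  Event 3 (restock 40): 22 + 40 = 62
  Event 4 (sale 22): sell min(22,62)=22. stock: 62 - 22 = 40. total_sold = 35
  Event 5 (sale 5): sell min(5,40)=5. stock: 40 - 5 = 35. total_sold = 40
  Event 6 (return 4): 35 + 4 = 39
  Event 7 (sale 2): sell min(2,39)=2. stock: 39 - 2 = 37. total_sold = 42
  Event 8 (sale 13): sell min(13,37)=13. stock: 37 - 13 = 24. total_sold = 55
  Event 9 (adjust -7): 24 + -7 = 17
  Event 10 (restock 10): 17 + 10 = 27
  Event 11 (sale 8): sell min(8,27)=8. stock: 27 - 8 = 19. total_sold = 63
  Event 12 (restock 15): 19 + 15 = 34
  Event 13 (restock 27): 34 + 27 = 61
  Event 14 (sale 3): sell min(3,61)=3. stock: 61 - 3 = 58. total_sold = 66
Final: stock = 58, total_sold = 66

Stock never reaches 0.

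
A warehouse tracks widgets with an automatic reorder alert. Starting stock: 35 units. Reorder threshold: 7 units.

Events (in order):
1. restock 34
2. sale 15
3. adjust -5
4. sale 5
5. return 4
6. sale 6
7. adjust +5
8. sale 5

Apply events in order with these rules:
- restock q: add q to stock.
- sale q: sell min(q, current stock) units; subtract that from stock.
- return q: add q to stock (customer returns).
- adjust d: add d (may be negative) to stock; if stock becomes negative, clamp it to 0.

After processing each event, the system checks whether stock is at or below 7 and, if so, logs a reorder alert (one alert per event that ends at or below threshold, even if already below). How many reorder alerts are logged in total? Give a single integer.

Processing events:
Start: stock = 35
  Event 1 (restock 34): 35 + 34 = 69
  Event 2 (sale 15): sell min(15,69)=15. stock: 69 - 15 = 54. total_sold = 15
  Event 3 (adjust -5): 54 + -5 = 49
  Event 4 (sale 5): sell min(5,49)=5. stock: 49 - 5 = 44. total_sold = 20
  Event 5 (return 4): 44 + 4 = 48
  Event 6 (sale 6): sell min(6,48)=6. stock: 48 - 6 = 42. total_sold = 26
  Event 7 (adjust +5): 42 + 5 = 47
  Event 8 (sale 5): sell min(5,47)=5. stock: 47 - 5 = 42. total_sold = 31
Final: stock = 42, total_sold = 31

Checking against threshold 7:
  After event 1: stock=69 > 7
  After event 2: stock=54 > 7
  After event 3: stock=49 > 7
  After event 4: stock=44 > 7
  After event 5: stock=48 > 7
  After event 6: stock=42 > 7
  After event 7: stock=47 > 7
  After event 8: stock=42 > 7
Alert events: []. Count = 0

Answer: 0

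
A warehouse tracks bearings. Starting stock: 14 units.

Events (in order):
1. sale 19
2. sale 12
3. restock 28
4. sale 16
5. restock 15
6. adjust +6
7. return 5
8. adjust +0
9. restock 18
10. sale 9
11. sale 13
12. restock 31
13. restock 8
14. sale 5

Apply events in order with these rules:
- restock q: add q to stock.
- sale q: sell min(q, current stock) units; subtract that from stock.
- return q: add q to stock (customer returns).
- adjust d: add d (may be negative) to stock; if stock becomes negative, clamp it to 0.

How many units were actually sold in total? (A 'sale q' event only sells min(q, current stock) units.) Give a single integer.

Processing events:
Start: stock = 14
  Event 1 (sale 19): sell min(19,14)=14. stock: 14 - 14 = 0. total_sold = 14
  Event 2 (sale 12): sell min(12,0)=0. stock: 0 - 0 = 0. total_sold = 14
  Event 3 (restock 28): 0 + 28 = 28
  Event 4 (sale 16): sell min(16,28)=16. stock: 28 - 16 = 12. total_sold = 30
  Event 5 (restock 15): 12 + 15 = 27
  Event 6 (adjust +6): 27 + 6 = 33
  Event 7 (return 5): 33 + 5 = 38
  Event 8 (adjust +0): 38 + 0 = 38
  Event 9 (restock 18): 38 + 18 = 56
  Event 10 (sale 9): sell min(9,56)=9. stock: 56 - 9 = 47. total_sold = 39
  Event 11 (sale 13): sell min(13,47)=13. stock: 47 - 13 = 34. total_sold = 52
  Event 12 (restock 31): 34 + 31 = 65
  Event 13 (restock 8): 65 + 8 = 73
  Event 14 (sale 5): sell min(5,73)=5. stock: 73 - 5 = 68. total_sold = 57
Final: stock = 68, total_sold = 57

Answer: 57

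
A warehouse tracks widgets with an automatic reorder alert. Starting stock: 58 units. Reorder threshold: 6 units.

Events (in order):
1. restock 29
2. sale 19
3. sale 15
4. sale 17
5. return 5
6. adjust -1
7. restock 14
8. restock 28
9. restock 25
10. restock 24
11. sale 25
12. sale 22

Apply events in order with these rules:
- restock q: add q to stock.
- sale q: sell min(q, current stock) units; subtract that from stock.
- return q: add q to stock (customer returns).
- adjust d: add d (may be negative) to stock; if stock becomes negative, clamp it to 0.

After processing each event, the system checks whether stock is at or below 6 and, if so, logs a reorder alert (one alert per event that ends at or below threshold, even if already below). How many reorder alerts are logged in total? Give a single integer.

Answer: 0

Derivation:
Processing events:
Start: stock = 58
  Event 1 (restock 29): 58 + 29 = 87
  Event 2 (sale 19): sell min(19,87)=19. stock: 87 - 19 = 68. total_sold = 19
  Event 3 (sale 15): sell min(15,68)=15. stock: 68 - 15 = 53. total_sold = 34
  Event 4 (sale 17): sell min(17,53)=17. stock: 53 - 17 = 36. total_sold = 51
  Event 5 (return 5): 36 + 5 = 41
  Event 6 (adjust -1): 41 + -1 = 40
  Event 7 (restock 14): 40 + 14 = 54
  Event 8 (restock 28): 54 + 28 = 82
  Event 9 (restock 25): 82 + 25 = 107
  Event 10 (restock 24): 107 + 24 = 131
  Event 11 (sale 25): sell min(25,131)=25. stock: 131 - 25 = 106. total_sold = 76
  Event 12 (sale 22): sell min(22,106)=22. stock: 106 - 22 = 84. total_sold = 98
Final: stock = 84, total_sold = 98

Checking against threshold 6:
  After event 1: stock=87 > 6
  After event 2: stock=68 > 6
  After event 3: stock=53 > 6
  After event 4: stock=36 > 6
  After event 5: stock=41 > 6
  After event 6: stock=40 > 6
  After event 7: stock=54 > 6
  After event 8: stock=82 > 6
  After event 9: stock=107 > 6
  After event 10: stock=131 > 6
  After event 11: stock=106 > 6
  After event 12: stock=84 > 6
Alert events: []. Count = 0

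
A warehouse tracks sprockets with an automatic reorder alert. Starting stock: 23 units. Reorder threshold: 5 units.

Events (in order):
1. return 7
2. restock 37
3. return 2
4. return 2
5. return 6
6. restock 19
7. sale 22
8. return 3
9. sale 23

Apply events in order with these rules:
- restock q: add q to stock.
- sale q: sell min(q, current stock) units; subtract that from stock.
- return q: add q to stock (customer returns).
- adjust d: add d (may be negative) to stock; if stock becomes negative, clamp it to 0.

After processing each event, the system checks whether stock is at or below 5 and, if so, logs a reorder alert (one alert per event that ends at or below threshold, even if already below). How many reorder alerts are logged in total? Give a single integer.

Processing events:
Start: stock = 23
  Event 1 (return 7): 23 + 7 = 30
  Event 2 (restock 37): 30 + 37 = 67
  Event 3 (return 2): 67 + 2 = 69
  Event 4 (return 2): 69 + 2 = 71
  Event 5 (return 6): 71 + 6 = 77
  Event 6 (restock 19): 77 + 19 = 96
  Event 7 (sale 22): sell min(22,96)=22. stock: 96 - 22 = 74. total_sold = 22
  Event 8 (return 3): 74 + 3 = 77
  Event 9 (sale 23): sell min(23,77)=23. stock: 77 - 23 = 54. total_sold = 45
Final: stock = 54, total_sold = 45

Checking against threshold 5:
  After event 1: stock=30 > 5
  After event 2: stock=67 > 5
  After event 3: stock=69 > 5
  After event 4: stock=71 > 5
  After event 5: stock=77 > 5
  After event 6: stock=96 > 5
  After event 7: stock=74 > 5
  After event 8: stock=77 > 5
  After event 9: stock=54 > 5
Alert events: []. Count = 0

Answer: 0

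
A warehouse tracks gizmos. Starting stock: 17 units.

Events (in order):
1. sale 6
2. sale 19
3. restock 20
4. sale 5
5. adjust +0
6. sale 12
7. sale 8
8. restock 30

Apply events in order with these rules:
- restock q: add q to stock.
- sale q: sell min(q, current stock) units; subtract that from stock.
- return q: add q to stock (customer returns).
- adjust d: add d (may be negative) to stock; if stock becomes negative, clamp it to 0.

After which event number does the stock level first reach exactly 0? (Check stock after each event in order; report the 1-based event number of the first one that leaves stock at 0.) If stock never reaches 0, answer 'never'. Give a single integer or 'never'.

Processing events:
Start: stock = 17
  Event 1 (sale 6): sell min(6,17)=6. stock: 17 - 6 = 11. total_sold = 6
  Event 2 (sale 19): sell min(19,11)=11. stock: 11 - 11 = 0. total_sold = 17
  Event 3 (restock 20): 0 + 20 = 20
  Event 4 (sale 5): sell min(5,20)=5. stock: 20 - 5 = 15. total_sold = 22
  Event 5 (adjust +0): 15 + 0 = 15
  Event 6 (sale 12): sell min(12,15)=12. stock: 15 - 12 = 3. total_sold = 34
  Event 7 (sale 8): sell min(8,3)=3. stock: 3 - 3 = 0. total_sold = 37
  Event 8 (restock 30): 0 + 30 = 30
Final: stock = 30, total_sold = 37

First zero at event 2.

Answer: 2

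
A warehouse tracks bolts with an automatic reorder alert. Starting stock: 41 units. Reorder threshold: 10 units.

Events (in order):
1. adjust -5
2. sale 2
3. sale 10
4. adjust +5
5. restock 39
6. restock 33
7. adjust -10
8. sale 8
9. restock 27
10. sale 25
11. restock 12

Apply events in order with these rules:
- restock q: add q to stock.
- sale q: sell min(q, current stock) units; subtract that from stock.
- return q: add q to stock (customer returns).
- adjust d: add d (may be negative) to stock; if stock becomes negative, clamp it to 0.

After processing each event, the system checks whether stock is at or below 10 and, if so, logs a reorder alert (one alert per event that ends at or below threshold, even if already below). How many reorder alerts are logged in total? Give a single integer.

Answer: 0

Derivation:
Processing events:
Start: stock = 41
  Event 1 (adjust -5): 41 + -5 = 36
  Event 2 (sale 2): sell min(2,36)=2. stock: 36 - 2 = 34. total_sold = 2
  Event 3 (sale 10): sell min(10,34)=10. stock: 34 - 10 = 24. total_sold = 12
  Event 4 (adjust +5): 24 + 5 = 29
  Event 5 (restock 39): 29 + 39 = 68
  Event 6 (restock 33): 68 + 33 = 101
  Event 7 (adjust -10): 101 + -10 = 91
  Event 8 (sale 8): sell min(8,91)=8. stock: 91 - 8 = 83. total_sold = 20
  Event 9 (restock 27): 83 + 27 = 110
  Event 10 (sale 25): sell min(25,110)=25. stock: 110 - 25 = 85. total_sold = 45
  Event 11 (restock 12): 85 + 12 = 97
Final: stock = 97, total_sold = 45

Checking against threshold 10:
  After event 1: stock=36 > 10
  After event 2: stock=34 > 10
  After event 3: stock=24 > 10
  After event 4: stock=29 > 10
  After event 5: stock=68 > 10
  After event 6: stock=101 > 10
  After event 7: stock=91 > 10
  After event 8: stock=83 > 10
  After event 9: stock=110 > 10
  After event 10: stock=85 > 10
  After event 11: stock=97 > 10
Alert events: []. Count = 0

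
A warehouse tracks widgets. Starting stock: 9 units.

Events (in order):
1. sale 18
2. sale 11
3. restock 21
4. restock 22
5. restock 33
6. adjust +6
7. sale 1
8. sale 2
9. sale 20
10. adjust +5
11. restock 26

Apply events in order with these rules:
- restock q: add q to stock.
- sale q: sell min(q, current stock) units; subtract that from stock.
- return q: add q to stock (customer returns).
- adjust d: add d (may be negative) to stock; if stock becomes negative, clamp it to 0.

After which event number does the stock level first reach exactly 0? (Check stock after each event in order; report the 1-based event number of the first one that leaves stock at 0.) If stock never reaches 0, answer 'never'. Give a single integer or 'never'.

Processing events:
Start: stock = 9
  Event 1 (sale 18): sell min(18,9)=9. stock: 9 - 9 = 0. total_sold = 9
  Event 2 (sale 11): sell min(11,0)=0. stock: 0 - 0 = 0. total_sold = 9
  Event 3 (restock 21): 0 + 21 = 21
  Event 4 (restock 22): 21 + 22 = 43
  Event 5 (restock 33): 43 + 33 = 76
  Event 6 (adjust +6): 76 + 6 = 82
  Event 7 (sale 1): sell min(1,82)=1. stock: 82 - 1 = 81. total_sold = 10
  Event 8 (sale 2): sell min(2,81)=2. stock: 81 - 2 = 79. total_sold = 12
  Event 9 (sale 20): sell min(20,79)=20. stock: 79 - 20 = 59. total_sold = 32
  Event 10 (adjust +5): 59 + 5 = 64
  Event 11 (restock 26): 64 + 26 = 90
Final: stock = 90, total_sold = 32

First zero at event 1.

Answer: 1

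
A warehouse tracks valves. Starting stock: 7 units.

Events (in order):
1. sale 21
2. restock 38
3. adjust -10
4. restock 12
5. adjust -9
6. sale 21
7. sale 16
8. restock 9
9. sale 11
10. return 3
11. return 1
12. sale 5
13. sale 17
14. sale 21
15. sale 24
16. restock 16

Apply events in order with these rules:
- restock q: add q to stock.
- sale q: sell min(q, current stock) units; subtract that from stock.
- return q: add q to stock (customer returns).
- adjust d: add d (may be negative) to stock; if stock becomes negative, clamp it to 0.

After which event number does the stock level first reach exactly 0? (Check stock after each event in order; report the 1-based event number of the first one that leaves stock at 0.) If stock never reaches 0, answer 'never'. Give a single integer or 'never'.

Processing events:
Start: stock = 7
  Event 1 (sale 21): sell min(21,7)=7. stock: 7 - 7 = 0. total_sold = 7
  Event 2 (restock 38): 0 + 38 = 38
  Event 3 (adjust -10): 38 + -10 = 28
  Event 4 (restock 12): 28 + 12 = 40
  Event 5 (adjust -9): 40 + -9 = 31
  Event 6 (sale 21): sell min(21,31)=21. stock: 31 - 21 = 10. total_sold = 28
  Event 7 (sale 16): sell min(16,10)=10. stock: 10 - 10 = 0. total_sold = 38
  Event 8 (restock 9): 0 + 9 = 9
  Event 9 (sale 11): sell min(11,9)=9. stock: 9 - 9 = 0. total_sold = 47
  Event 10 (return 3): 0 + 3 = 3
  Event 11 (return 1): 3 + 1 = 4
  Event 12 (sale 5): sell min(5,4)=4. stock: 4 - 4 = 0. total_sold = 51
  Event 13 (sale 17): sell min(17,0)=0. stock: 0 - 0 = 0. total_sold = 51
  Event 14 (sale 21): sell min(21,0)=0. stock: 0 - 0 = 0. total_sold = 51
  Event 15 (sale 24): sell min(24,0)=0. stock: 0 - 0 = 0. total_sold = 51
  Event 16 (restock 16): 0 + 16 = 16
Final: stock = 16, total_sold = 51

First zero at event 1.

Answer: 1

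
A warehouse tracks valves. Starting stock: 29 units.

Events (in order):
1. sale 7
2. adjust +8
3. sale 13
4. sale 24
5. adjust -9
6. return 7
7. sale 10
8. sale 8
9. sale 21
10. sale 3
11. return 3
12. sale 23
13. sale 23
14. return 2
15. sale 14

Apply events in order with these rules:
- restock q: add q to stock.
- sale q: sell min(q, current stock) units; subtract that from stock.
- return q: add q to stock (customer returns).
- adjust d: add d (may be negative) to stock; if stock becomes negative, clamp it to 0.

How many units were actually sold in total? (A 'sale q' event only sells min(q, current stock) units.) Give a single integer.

Processing events:
Start: stock = 29
  Event 1 (sale 7): sell min(7,29)=7. stock: 29 - 7 = 22. total_sold = 7
  Event 2 (adjust +8): 22 + 8 = 30
  Event 3 (sale 13): sell min(13,30)=13. stock: 30 - 13 = 17. total_sold = 20
  Event 4 (sale 24): sell min(24,17)=17. stock: 17 - 17 = 0. total_sold = 37
  Event 5 (adjust -9): 0 + -9 = 0 (clamped to 0)
  Event 6 (return 7): 0 + 7 = 7
  Event 7 (sale 10): sell min(10,7)=7. stock: 7 - 7 = 0. total_sold = 44
  Event 8 (sale 8): sell min(8,0)=0. stock: 0 - 0 = 0. total_sold = 44
  Event 9 (sale 21): sell min(21,0)=0. stock: 0 - 0 = 0. total_sold = 44
  Event 10 (sale 3): sell min(3,0)=0. stock: 0 - 0 = 0. total_sold = 44
  Event 11 (return 3): 0 + 3 = 3
  Event 12 (sale 23): sell min(23,3)=3. stock: 3 - 3 = 0. total_sold = 47
  Event 13 (sale 23): sell min(23,0)=0. stock: 0 - 0 = 0. total_sold = 47
  Event 14 (return 2): 0 + 2 = 2
  Event 15 (sale 14): sell min(14,2)=2. stock: 2 - 2 = 0. total_sold = 49
Final: stock = 0, total_sold = 49

Answer: 49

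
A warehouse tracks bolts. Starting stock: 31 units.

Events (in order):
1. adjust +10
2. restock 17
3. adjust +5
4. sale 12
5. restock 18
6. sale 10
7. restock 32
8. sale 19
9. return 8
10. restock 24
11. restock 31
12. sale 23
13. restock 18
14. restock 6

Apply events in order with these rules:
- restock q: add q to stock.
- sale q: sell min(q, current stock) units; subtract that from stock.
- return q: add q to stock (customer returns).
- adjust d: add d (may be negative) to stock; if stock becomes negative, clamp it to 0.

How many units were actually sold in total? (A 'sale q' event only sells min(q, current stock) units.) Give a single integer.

Answer: 64

Derivation:
Processing events:
Start: stock = 31
  Event 1 (adjust +10): 31 + 10 = 41
  Event 2 (restock 17): 41 + 17 = 58
  Event 3 (adjust +5): 58 + 5 = 63
  Event 4 (sale 12): sell min(12,63)=12. stock: 63 - 12 = 51. total_sold = 12
  Event 5 (restock 18): 51 + 18 = 69
  Event 6 (sale 10): sell min(10,69)=10. stock: 69 - 10 = 59. total_sold = 22
  Event 7 (restock 32): 59 + 32 = 91
  Event 8 (sale 19): sell min(19,91)=19. stock: 91 - 19 = 72. total_sold = 41
  Event 9 (return 8): 72 + 8 = 80
  Event 10 (restock 24): 80 + 24 = 104
  Event 11 (restock 31): 104 + 31 = 135
  Event 12 (sale 23): sell min(23,135)=23. stock: 135 - 23 = 112. total_sold = 64
  Event 13 (restock 18): 112 + 18 = 130
  Event 14 (restock 6): 130 + 6 = 136
Final: stock = 136, total_sold = 64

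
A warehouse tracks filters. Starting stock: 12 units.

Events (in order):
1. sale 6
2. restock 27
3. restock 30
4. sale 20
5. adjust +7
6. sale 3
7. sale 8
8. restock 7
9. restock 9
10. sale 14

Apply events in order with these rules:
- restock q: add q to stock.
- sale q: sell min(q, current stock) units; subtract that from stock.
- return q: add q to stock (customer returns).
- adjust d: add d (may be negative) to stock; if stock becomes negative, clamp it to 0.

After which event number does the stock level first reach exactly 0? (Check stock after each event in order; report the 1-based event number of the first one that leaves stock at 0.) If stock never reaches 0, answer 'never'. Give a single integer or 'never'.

Processing events:
Start: stock = 12
  Event 1 (sale 6): sell min(6,12)=6. stock: 12 - 6 = 6. total_sold = 6
  Event 2 (restock 27): 6 + 27 = 33
  Event 3 (restock 30): 33 + 30 = 63
  Event 4 (sale 20): sell min(20,63)=20. stock: 63 - 20 = 43. total_sold = 26
  Event 5 (adjust +7): 43 + 7 = 50
  Event 6 (sale 3): sell min(3,50)=3. stock: 50 - 3 = 47. total_sold = 29
  Event 7 (sale 8): sell min(8,47)=8. stock: 47 - 8 = 39. total_sold = 37
  Event 8 (restock 7): 39 + 7 = 46
  Event 9 (restock 9): 46 + 9 = 55
  Event 10 (sale 14): sell min(14,55)=14. stock: 55 - 14 = 41. total_sold = 51
Final: stock = 41, total_sold = 51

Stock never reaches 0.

Answer: never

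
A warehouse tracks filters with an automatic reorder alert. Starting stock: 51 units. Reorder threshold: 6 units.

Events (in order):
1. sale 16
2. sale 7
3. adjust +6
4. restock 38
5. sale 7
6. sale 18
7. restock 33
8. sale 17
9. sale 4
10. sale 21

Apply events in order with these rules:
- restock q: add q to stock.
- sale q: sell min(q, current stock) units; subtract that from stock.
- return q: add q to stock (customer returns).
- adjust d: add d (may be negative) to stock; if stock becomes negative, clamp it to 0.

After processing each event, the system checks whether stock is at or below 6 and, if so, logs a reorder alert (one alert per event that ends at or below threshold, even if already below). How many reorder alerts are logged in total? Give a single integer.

Processing events:
Start: stock = 51
  Event 1 (sale 16): sell min(16,51)=16. stock: 51 - 16 = 35. total_sold = 16
  Event 2 (sale 7): sell min(7,35)=7. stock: 35 - 7 = 28. total_sold = 23
  Event 3 (adjust +6): 28 + 6 = 34
  Event 4 (restock 38): 34 + 38 = 72
  Event 5 (sale 7): sell min(7,72)=7. stock: 72 - 7 = 65. total_sold = 30
  Event 6 (sale 18): sell min(18,65)=18. stock: 65 - 18 = 47. total_sold = 48
  Event 7 (restock 33): 47 + 33 = 80
  Event 8 (sale 17): sell min(17,80)=17. stock: 80 - 17 = 63. total_sold = 65
  Event 9 (sale 4): sell min(4,63)=4. stock: 63 - 4 = 59. total_sold = 69
  Event 10 (sale 21): sell min(21,59)=21. stock: 59 - 21 = 38. total_sold = 90
Final: stock = 38, total_sold = 90

Checking against threshold 6:
  After event 1: stock=35 > 6
  After event 2: stock=28 > 6
  After event 3: stock=34 > 6
  After event 4: stock=72 > 6
  After event 5: stock=65 > 6
  After event 6: stock=47 > 6
  After event 7: stock=80 > 6
  After event 8: stock=63 > 6
  After event 9: stock=59 > 6
  After event 10: stock=38 > 6
Alert events: []. Count = 0

Answer: 0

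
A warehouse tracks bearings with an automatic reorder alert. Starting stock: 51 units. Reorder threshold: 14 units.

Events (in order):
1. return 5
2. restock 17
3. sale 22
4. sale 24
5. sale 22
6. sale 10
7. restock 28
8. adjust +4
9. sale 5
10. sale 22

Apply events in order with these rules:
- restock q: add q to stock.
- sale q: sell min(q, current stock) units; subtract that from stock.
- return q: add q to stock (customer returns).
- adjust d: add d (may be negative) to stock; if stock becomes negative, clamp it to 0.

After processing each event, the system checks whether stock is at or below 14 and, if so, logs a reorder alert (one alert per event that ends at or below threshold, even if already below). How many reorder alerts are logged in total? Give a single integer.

Processing events:
Start: stock = 51
  Event 1 (return 5): 51 + 5 = 56
  Event 2 (restock 17): 56 + 17 = 73
  Event 3 (sale 22): sell min(22,73)=22. stock: 73 - 22 = 51. total_sold = 22
  Event 4 (sale 24): sell min(24,51)=24. stock: 51 - 24 = 27. total_sold = 46
  Event 5 (sale 22): sell min(22,27)=22. stock: 27 - 22 = 5. total_sold = 68
  Event 6 (sale 10): sell min(10,5)=5. stock: 5 - 5 = 0. total_sold = 73
  Event 7 (restock 28): 0 + 28 = 28
  Event 8 (adjust +4): 28 + 4 = 32
  Event 9 (sale 5): sell min(5,32)=5. stock: 32 - 5 = 27. total_sold = 78
  Event 10 (sale 22): sell min(22,27)=22. stock: 27 - 22 = 5. total_sold = 100
Final: stock = 5, total_sold = 100

Checking against threshold 14:
  After event 1: stock=56 > 14
  After event 2: stock=73 > 14
  After event 3: stock=51 > 14
  After event 4: stock=27 > 14
  After event 5: stock=5 <= 14 -> ALERT
  After event 6: stock=0 <= 14 -> ALERT
  After event 7: stock=28 > 14
  After event 8: stock=32 > 14
  After event 9: stock=27 > 14
  After event 10: stock=5 <= 14 -> ALERT
Alert events: [5, 6, 10]. Count = 3

Answer: 3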